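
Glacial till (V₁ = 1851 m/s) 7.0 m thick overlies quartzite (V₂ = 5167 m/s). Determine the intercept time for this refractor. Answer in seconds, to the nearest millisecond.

θ_c = arcsin(V₁/V₂) = arcsin(1851/5167) = 20.99°; cos θ_c = 0.9336.
tᵢ = 2h·cos θ_c / V₁ = 2·7.0·0.9336 / 1851 = 0.00706 s.

0.007 s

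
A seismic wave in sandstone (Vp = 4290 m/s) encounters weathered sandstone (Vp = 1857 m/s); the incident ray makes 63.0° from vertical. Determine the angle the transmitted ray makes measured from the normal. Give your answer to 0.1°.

Snell's law: sin θ₂ = (V₂/V₁)·sin θ₁ = (1857/4290)·sin 63.0° = 0.3857.
θ₂ = sin⁻¹(0.3857) = 22.69° (from vertical).

22.7°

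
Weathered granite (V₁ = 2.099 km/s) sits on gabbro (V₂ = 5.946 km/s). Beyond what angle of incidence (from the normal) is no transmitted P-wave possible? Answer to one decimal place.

20.7°

At critical incidence the refracted ray runs along the interface (θ₂ = 90°), so sin θ_c = V₁/V₂.
θ_c = arcsin(2.099/5.946) = arcsin 0.3530 = 20.67°.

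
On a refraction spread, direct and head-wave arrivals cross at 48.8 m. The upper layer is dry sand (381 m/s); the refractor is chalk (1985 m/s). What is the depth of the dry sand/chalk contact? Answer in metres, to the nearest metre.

h = (x_cross/2)·√((V₂−V₁)/(V₂+V₁)).
(V₂−V₁)/(V₂+V₁) = (1985−381)/(1985+381) = 0.6779; √ = 0.8234.
h = (48.8/2)·0.8234 = 20.09 m.

20 m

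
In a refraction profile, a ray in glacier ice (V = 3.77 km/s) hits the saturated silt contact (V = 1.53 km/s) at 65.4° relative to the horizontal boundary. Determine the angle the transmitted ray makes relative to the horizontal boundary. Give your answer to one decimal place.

80.3°

Angle from the normal: 90° − 65.4° = 24.6°.
sin θ₁/V₁ = sin θ₂/V₂ ⇒ sin θ₂ = 1.53·sin 24.6°/3.77 = 1.53·0.4163/3.77 = 0.1689.
θ₂ = arcsin 0.1689 = 9.73° from the normal.
From the interface: 90° − 9.73° = 80.27°.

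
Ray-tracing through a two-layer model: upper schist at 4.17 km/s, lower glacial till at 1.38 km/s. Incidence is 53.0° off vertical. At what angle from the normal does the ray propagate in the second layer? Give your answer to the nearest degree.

15°

sin θ₁/V₁ = sin θ₂/V₂ ⇒ sin θ₂ = 1.38·sin 53.0°/4.17 = 1.38·0.7986/4.17 = 0.2643.
θ₂ = sin⁻¹(0.2643) = 15.33° (from vertical).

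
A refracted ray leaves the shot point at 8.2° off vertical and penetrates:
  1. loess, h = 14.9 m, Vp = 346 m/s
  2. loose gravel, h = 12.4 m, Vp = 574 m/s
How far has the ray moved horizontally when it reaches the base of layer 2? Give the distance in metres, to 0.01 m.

5.17 m

Apply Snell's law at each interface; in layer i the horizontal offset is hᵢ·tan θᵢ.
Layer 1: θ = 8.20°; offset = 14.9·tan 8.20° = 2.1471 m.
Layer 2: sin θ = 574·sin 8.2°/346 = 0.2366, θ = 13.69°; offset = 12.4·tan 13.69° = 3.0198 m.
Σ offsets = 5.1669 m.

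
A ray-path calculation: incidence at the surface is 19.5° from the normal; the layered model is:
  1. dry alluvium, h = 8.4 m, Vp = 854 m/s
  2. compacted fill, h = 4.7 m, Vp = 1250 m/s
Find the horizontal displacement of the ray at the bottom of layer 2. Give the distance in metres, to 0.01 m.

5.61 m

Apply Snell's law at each interface; in layer i the horizontal offset is hᵢ·tan θᵢ.
Layer 1: θ = 19.50°; offset = 8.4·tan 19.50° = 2.9746 m.
Layer 2: sin θ = 1250·sin 19.5°/854 = 0.4886, θ = 29.25°; offset = 4.7·tan 29.25° = 2.6319 m.
Summing the layer offsets gives 5.6065 m.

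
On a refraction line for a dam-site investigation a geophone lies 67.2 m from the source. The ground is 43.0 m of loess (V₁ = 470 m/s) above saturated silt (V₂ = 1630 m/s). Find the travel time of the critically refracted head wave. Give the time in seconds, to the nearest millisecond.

θ_c = arcsin(V₁/V₂) = arcsin(470/1630) = 16.76°, cos θ_c = 0.9575.
Intercept time tᵢ = 2h cos θ_c / V₁ = 2·43.0·0.9575/470 = 0.17521 s.
t = x/V₂ + tᵢ = 67.2/1630 + 0.17521 = 0.21643 s.

0.216 s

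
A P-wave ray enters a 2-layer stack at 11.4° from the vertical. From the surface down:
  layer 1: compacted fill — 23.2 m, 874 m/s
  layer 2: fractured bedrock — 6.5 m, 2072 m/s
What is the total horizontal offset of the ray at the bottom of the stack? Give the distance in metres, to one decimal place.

8.1 m

p = sin θ₁/V₁ = sin 11.4°/874 = 2.2615e-04 s/m is conserved through the stack.
Layer 1: θ = 11.40°; offset = 23.2·tan 11.40° = 4.678 m.
Layer 2: sin θ = p·2072 = 0.4686 → θ = 27.94°; offset = 6.5·tan 27.94° = 3.448 m.
Total horizontal offset = 8.126 m.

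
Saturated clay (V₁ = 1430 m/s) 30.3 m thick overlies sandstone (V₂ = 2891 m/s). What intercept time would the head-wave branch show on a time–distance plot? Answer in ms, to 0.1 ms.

tᵢ = 2h·√(V₂²−V₁²)/(V₁V₂).
√(V₂²−V₁²) = √(2891²−1430²) = 2512.6 m/s.
tᵢ = 2·30.3·2512.6/(1430·2891) = 0.03683 s.

36.8 ms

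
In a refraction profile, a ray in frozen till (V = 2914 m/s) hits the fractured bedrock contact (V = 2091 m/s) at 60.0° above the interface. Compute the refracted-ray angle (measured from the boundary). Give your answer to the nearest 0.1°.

Angle from the normal: 90° − 60.0° = 30.0°.
Snell's law: sin θ₂ = (V₂/V₁)·sin θ₁ = (2091/2914)·sin 30.0° = 0.3588.
θ₂ = sin⁻¹(0.3588) = 21.03° (from vertical).
From the interface: 90° − 21.03° = 68.97°.

69.0°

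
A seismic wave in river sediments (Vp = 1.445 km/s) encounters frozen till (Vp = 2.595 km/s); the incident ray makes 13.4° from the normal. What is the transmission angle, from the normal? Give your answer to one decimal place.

24.6°

sin θ₁/V₁ = sin θ₂/V₂ ⇒ sin θ₂ = 2.595·sin 13.4°/1.445 = 2.595·0.2317/1.445 = 0.4162.
θ₂ = arcsin 0.4162 = 24.59° from the normal.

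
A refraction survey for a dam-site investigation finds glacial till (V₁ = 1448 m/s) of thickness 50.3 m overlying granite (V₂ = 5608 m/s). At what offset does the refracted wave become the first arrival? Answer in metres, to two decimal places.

θ_c = arcsin(1448/5608) = 14.96°, so cos θ_c = 0.9661 and tᵢ = 2h cos θ_c/V₁ = 0.0671 s.
At crossover x/V₁ = x/V₂ + tᵢ ⇒ x = tᵢ/(1/V₁ − 1/V₂) = 0.06712/(6.9061e-04 − 1.7832e-04) = 131.02 m.

131.02 m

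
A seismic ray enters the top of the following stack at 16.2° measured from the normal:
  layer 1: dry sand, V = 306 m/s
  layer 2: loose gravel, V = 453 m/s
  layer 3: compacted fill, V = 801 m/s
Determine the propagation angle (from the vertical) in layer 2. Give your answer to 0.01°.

Ray parameter p = sin 16.2° / 306 = 9.1174e-04 s/m.
sin θ_2 = p·V_2 = 9.1174e-04 × 453 = 0.4130.
θ_2 = arcsin 0.4130 = 24.39°.

24.39°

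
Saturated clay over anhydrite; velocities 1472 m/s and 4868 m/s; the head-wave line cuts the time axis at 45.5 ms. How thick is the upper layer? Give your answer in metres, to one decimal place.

θ_c = arcsin(1472/4868) = 17.60°; cos θ_c = 0.9532.
tᵢ = 2h cos θ_c/V₁ ⇒ h = tᵢ·V₁/(2 cos θ_c) = 0.0455·1472/(2·0.9532) = 35.13 m.

35.1 m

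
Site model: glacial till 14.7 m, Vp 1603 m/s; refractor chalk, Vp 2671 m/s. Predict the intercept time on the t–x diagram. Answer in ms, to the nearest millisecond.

15 ms

θ_c = arcsin(V₁/V₂) = arcsin(1603/2671) = 36.88°; cos θ_c = 0.7999.
tᵢ = 2h·cos θ_c / V₁ = 2·14.7·0.7999 / 1603 = 0.01467 s.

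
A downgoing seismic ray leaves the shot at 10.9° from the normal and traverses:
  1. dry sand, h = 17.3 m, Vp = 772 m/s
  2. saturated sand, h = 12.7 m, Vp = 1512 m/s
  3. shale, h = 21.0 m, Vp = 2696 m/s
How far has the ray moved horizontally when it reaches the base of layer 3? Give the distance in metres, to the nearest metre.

Apply Snell's law at each interface; in layer i the horizontal offset is hᵢ·tan θᵢ.
Layer 1: θ = 10.90°; offset = 17.3·tan 10.90° = 3.331 m.
Layer 2: sin θ = 1512·sin 10.9°/772 = 0.3704, θ = 21.74°; offset = 12.7·tan 21.74° = 5.064 m.
Layer 3: sin θ = 2696·sin 10.9°/772 = 0.6604, θ = 41.33°; offset = 21.0·tan 41.33° = 18.467 m.
Summing the layer offsets gives 26.862 m.

27 m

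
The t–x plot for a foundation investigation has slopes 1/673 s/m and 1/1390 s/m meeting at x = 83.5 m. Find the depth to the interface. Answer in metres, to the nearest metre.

25 m

h = (x_cross/2)·√((V₂−V₁)/(V₂+V₁)).
(V₂−V₁)/(V₂+V₁) = (1390−673)/(1390+673) = 0.3476; √ = 0.5895.
h = (83.5/2)·0.5895 = 24.61 m.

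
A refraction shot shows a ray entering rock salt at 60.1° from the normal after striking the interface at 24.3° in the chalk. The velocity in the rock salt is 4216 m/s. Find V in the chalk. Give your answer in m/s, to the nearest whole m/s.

sin 24.3° = 0.4115; sin 60.1° = 0.8669.
V₁ = V₂·(sin θ₁/sin θ₂) = 4216·(0.4115/0.8669) = 2001.33 m/s.

2001 m/s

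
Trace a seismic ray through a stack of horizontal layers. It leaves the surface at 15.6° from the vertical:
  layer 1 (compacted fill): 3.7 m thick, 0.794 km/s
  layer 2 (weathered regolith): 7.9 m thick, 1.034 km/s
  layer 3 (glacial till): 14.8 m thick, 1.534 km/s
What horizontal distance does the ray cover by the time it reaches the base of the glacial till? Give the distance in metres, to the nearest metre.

p = sin θ₁/V₁ = sin 15.6°/0.794 = 3.3869e-01 s/km is conserved through the stack.
Layer 1: θ = 15.60°; offset = 3.7·tan 15.60° = 1.033 m.
Layer 2: sin θ = p·1.034 = 0.3502 → θ = 20.50°; offset = 7.9·tan 20.50° = 2.954 m.
Layer 3: sin θ = p·1.534 = 0.5196 → θ = 31.30°; offset = 14.8·tan 31.30° = 8.999 m.
Σ offsets = 12.986 m.

13 m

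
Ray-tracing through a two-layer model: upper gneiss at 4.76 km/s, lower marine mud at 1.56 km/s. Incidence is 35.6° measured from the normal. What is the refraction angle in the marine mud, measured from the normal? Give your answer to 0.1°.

11.0°

sin θ₁/V₁ = sin θ₂/V₂ ⇒ sin θ₂ = 1.56·sin 35.6°/4.76 = 1.56·0.5821/4.76 = 0.1908.
θ₂ = sin⁻¹(0.1908) = 11.00° (from vertical).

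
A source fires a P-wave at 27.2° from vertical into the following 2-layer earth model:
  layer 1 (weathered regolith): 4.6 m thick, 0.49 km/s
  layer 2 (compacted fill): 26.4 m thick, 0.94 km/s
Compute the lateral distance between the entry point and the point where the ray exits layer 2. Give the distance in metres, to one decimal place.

50.5 m

Apply Snell's law at each interface; in layer i the horizontal offset is hᵢ·tan θᵢ.
Layer 1: θ = 27.20°; offset = 4.6·tan 27.20° = 2.364 m.
Layer 2: sin θ = 0.94·sin 27.2°/0.49 = 0.8769, θ = 61.27°; offset = 26.4·tan 61.27° = 48.158 m.
Summing the layer offsets gives 50.522 m.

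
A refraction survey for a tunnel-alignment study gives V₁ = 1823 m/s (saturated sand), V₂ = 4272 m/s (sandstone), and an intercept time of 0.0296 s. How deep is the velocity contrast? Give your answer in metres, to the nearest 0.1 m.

h = tᵢ·V₁·V₂ / (2·√(V₂²−V₁²)).
√(V₂²−V₁²) = √(4272² − 1823²) = 3863.5 m/s.
h = 0.0296 s × 1823 × 4272 / (2 × 3863.5) = 29.83 m.

29.8 m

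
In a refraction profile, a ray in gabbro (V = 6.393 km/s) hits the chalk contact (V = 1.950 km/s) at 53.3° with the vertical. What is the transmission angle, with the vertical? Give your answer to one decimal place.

14.2°

Snell's law: sin θ₂ = (V₂/V₁)·sin θ₁ = (1.950/6.393)·sin 53.3° = 0.2446.
θ₂ = arcsin 0.2446 = 14.16° from the normal.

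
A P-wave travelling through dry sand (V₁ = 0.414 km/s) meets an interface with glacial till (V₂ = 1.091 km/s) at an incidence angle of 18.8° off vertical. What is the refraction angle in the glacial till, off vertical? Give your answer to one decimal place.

sin θ₁/V₁ = sin θ₂/V₂ ⇒ sin θ₂ = 1.091·sin 18.8°/0.414 = 1.091·0.3223/0.414 = 0.8493.
θ₂ = sin⁻¹(0.8493) = 58.13° (from vertical).

58.1°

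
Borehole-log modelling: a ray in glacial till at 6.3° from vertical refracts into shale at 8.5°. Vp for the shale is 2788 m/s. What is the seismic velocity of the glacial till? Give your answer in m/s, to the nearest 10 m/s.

sin 6.3° = 0.1097; sin 8.5° = 0.1478.
V₁ = V₂·(sin θ₁/sin θ₂) = 2788·(0.1097/0.1478) = 2069.82 m/s.

2070 m/s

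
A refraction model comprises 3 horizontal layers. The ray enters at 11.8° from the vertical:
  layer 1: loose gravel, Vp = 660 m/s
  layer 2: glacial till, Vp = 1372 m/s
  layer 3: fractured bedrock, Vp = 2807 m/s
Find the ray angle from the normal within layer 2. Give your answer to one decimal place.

25.2°

Snell's law across each interface conserves sin θ / V, so sin θ_2 = V_2·sin θ₁/V₁.
sin θ_2 = 1372 × sin 11.8° / 660 = 0.4251.
θ_2 = arcsin 0.4251 = 25.16°.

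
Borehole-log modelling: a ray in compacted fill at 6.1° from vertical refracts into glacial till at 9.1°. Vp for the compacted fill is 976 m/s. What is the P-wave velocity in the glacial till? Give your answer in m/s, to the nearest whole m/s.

1453 m/s

sin 6.1° = 0.1063; sin 9.1° = 0.1582.
V₂ = V₁·(sin θ₂/sin θ₁) = 976·(0.1582/0.1063) = 1452.63 m/s.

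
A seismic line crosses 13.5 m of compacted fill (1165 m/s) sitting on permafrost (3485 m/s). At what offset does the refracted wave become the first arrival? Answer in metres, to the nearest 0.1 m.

θ_c = arcsin(1165/3485) = 19.53°, so cos θ_c = 0.9425 and tᵢ = 2h cos θ_c/V₁ = 0.0218 s.
At crossover x/V₁ = x/V₂ + tᵢ ⇒ x = tᵢ/(1/V₁ − 1/V₂) = 0.02184/(8.5837e-04 − 2.8694e-04) = 38.22 m.

38.2 m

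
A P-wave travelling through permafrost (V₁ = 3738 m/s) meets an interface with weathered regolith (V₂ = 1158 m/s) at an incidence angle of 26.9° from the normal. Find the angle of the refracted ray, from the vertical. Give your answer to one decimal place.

8.1°

Snell's law: sin θ₂ = (V₂/V₁)·sin θ₁ = (1158/3738)·sin 26.9° = 0.1402.
θ₂ = sin⁻¹(0.1402) = 8.06° (from vertical).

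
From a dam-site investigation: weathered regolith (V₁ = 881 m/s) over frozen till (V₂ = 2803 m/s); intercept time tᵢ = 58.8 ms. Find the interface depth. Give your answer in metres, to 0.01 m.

h = tᵢ·V₁·V₂ / (2·√(V₂²−V₁²)).
√(V₂²−V₁²) = √(2803² − 881²) = 2660.9 m/s.
h = 0.0588 s × 881 × 2803 / (2 × 2660.9) = 27.28 m.

27.28 m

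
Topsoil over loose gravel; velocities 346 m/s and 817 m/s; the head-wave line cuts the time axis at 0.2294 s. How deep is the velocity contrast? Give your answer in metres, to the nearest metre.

44 m

θ_c = arcsin(346/817) = 25.06°; cos θ_c = 0.9059.
tᵢ = 2h cos θ_c/V₁ ⇒ h = tᵢ·V₁/(2 cos θ_c) = 0.2294·346/(2·0.9059) = 43.81 m.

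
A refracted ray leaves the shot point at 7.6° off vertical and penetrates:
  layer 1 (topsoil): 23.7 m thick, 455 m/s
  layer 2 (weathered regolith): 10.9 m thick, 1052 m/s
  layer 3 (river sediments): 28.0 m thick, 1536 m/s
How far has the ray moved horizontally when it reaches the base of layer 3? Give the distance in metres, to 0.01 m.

20.63 m

p = sin θ₁/V₁ = sin 7.6°/455 = 2.9067e-04 s/m is conserved through the stack.
Layer 1: θ = 7.60°; offset = 23.7·tan 7.60° = 3.1623 m.
Layer 2: sin θ = p·1052 = 0.3058 → θ = 17.81°; offset = 10.9·tan 17.81° = 3.5008 m.
Layer 3: sin θ = p·1536 = 0.4465 → θ = 26.52°; offset = 28.0·tan 26.52° = 13.9711 m.
Σ offsets = 20.6341 m.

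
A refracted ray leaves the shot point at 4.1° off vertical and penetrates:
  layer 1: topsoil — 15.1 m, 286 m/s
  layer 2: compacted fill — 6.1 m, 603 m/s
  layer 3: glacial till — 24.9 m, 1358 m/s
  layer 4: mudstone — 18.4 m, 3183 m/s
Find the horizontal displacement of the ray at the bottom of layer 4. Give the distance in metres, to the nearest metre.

35 m

Apply Snell's law at each interface; in layer i the horizontal offset is hᵢ·tan θᵢ.
Layer 1: θ = 4.10°; offset = 15.1·tan 4.10° = 1.082 m.
Layer 2: sin θ = 603·sin 4.1°/286 = 0.1507, θ = 8.67°; offset = 6.1·tan 8.67° = 0.930 m.
Layer 3: sin θ = 1358·sin 4.1°/286 = 0.3395, θ = 19.85°; offset = 24.9·tan 19.85° = 8.987 m.
Layer 4: sin θ = 3183·sin 4.1°/286 = 0.7957, θ = 52.72°; offset = 18.4·tan 52.72° = 24.174 m.
Σ offsets = 35.174 m.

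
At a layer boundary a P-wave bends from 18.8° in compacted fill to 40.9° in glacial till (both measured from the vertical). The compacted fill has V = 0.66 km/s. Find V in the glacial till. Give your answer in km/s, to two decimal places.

sin 18.8° = 0.3223; sin 40.9° = 0.6547.
V₂ = V₁·(sin θ₂/sin θ₁) = 0.66·(0.6547/0.3223) = 1.34 km/s.

1.34 km/s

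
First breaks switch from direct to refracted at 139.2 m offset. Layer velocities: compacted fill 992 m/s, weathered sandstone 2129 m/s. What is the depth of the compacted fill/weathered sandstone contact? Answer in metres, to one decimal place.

42.0 m

h = (x_cross/2)·√((V₂−V₁)/(V₂+V₁)).
(V₂−V₁)/(V₂+V₁) = (2129−992)/(2129+992) = 0.3643; √ = 0.6036.
h = (139.2/2)·0.6036 = 42.01 m.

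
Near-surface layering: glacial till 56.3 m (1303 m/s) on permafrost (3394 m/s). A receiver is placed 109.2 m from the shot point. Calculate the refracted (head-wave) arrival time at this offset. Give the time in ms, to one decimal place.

θ_c = arcsin(V₁/V₂) = arcsin(1303/3394) = 22.58°, cos θ_c = 0.9234.
Intercept time tᵢ = 2h cos θ_c / V₁ = 2·56.3·0.9234/1303 = 0.07979 s.
t = x/V₂ + tᵢ = 109.2/3394 + 0.07979 = 0.11197 s.

112.0 ms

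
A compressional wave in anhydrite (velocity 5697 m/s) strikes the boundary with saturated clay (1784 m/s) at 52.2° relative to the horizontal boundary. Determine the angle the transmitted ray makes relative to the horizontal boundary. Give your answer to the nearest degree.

79°

Angle from the normal: 90° − 52.2° = 37.8°.
Snell's law: sin θ₂ = (V₂/V₁)·sin θ₁ = (1784/5697)·sin 37.8° = 0.1919.
θ₂ = sin⁻¹(0.1919) = 11.07° (from vertical).
From the interface: 90° − 11.07° = 78.93°.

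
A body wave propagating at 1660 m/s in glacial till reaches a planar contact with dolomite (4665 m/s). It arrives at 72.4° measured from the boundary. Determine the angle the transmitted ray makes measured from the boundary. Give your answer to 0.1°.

Angle from the normal: 90° − 72.4° = 17.6°.
Snell's law: sin θ₂ = (V₂/V₁)·sin θ₁ = (4665/1660)·sin 17.6° = 0.8497.
θ₂ = arcsin 0.8497 = 58.18° from the normal.
From the interface: 90° − 58.18° = 31.82°.

31.8°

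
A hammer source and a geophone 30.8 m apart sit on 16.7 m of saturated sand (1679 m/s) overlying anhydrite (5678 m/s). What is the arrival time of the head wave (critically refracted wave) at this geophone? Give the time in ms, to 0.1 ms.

t = x/V₂ + 2h·√(V₂²−V₁²)/(V₁V₂).
√(V₂²−V₁²) = √(5678²−1679²) = 5424.1 m/s; delay term = 2·16.7·5424.1/(1679·5678) = 0.01900 s.
t = 30.8/5678 + 0.01900 = 0.02443 s.

24.4 ms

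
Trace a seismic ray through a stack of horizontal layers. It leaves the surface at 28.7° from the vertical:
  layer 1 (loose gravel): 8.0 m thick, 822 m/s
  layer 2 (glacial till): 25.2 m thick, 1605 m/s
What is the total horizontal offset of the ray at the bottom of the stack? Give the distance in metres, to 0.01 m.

Apply Snell's law at each interface; in layer i the horizontal offset is hᵢ·tan θᵢ.
Layer 1: θ = 28.70°; offset = 8.0·tan 28.70° = 4.3799 m.
Layer 2: sin θ = 1605·sin 28.7°/822 = 0.9377, θ = 69.66°; offset = 25.2·tan 69.66° = 67.9883 m.
Σ offsets = 72.3681 m.

72.37 m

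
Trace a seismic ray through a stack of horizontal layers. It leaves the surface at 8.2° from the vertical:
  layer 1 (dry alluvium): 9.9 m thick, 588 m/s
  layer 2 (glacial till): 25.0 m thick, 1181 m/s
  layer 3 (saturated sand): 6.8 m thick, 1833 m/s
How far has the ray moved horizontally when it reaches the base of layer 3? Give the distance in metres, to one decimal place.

12.3 m

Apply Snell's law at each interface; in layer i the horizontal offset is hᵢ·tan θᵢ.
Layer 1: θ = 8.20°; offset = 9.9·tan 8.20° = 1.427 m.
Layer 2: sin θ = 1181·sin 8.2°/588 = 0.2865, θ = 16.65°; offset = 25.0·tan 16.65° = 7.475 m.
Layer 3: sin θ = 1833·sin 8.2°/588 = 0.4446, θ = 26.40°; offset = 6.8·tan 26.40° = 3.375 m.
Total horizontal offset = 12.277 m.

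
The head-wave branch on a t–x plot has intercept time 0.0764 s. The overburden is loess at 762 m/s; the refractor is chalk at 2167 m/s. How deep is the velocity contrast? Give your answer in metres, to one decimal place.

h = tᵢ·V₁·V₂ / (2·√(V₂²−V₁²)).
√(V₂²−V₁²) = √(2167² − 762²) = 2028.6 m/s.
h = 0.0764 s × 762 × 2167 / (2 × 2028.6) = 31.09 m.

31.1 m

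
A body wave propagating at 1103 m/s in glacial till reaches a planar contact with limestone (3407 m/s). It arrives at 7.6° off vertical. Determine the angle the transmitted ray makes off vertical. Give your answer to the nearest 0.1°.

24.1°

sin θ₁/V₁ = sin θ₂/V₂ ⇒ sin θ₂ = 3407·sin 7.6°/1103 = 3407·0.1323/1103 = 0.4085.
θ₂ = sin⁻¹(0.4085) = 24.11° (from vertical).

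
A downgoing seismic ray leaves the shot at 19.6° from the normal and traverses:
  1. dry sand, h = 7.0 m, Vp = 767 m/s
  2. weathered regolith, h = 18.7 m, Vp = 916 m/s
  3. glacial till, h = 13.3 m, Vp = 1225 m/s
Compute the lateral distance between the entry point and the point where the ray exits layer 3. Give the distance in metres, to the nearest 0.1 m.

Ray parameter p = sin 19.6° / 767 m/s = 4.3736e-04 s/m.
Layer 1: θ = 19.60°; offset = 7.0·tan 19.60° = 2.493 m.
Layer 2: sin θ = p·916 = 0.4006 → θ = 23.62°; offset = 18.7·tan 23.62° = 8.176 m.
Layer 3: sin θ = p·1225 = 0.5358 → θ = 32.40°; offset = 13.3·tan 32.40° = 8.439 m.
Σ offsets = 19.108 m.

19.1 m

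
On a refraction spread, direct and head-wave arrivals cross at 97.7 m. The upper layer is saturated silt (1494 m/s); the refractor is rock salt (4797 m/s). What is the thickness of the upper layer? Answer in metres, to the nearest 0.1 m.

35.4 m

x_cross = 2h·√((V₂+V₁)/(V₂−V₁)) → h = x_cross / (2·√((V₂+V₁)/(V₂−V₁))).
√((V₂+V₁)/(V₂−V₁)) = √((4797+1494)/(4797−1494)) = 1.3801.
h = 97.7 / (2·1.3801) = 35.40 m.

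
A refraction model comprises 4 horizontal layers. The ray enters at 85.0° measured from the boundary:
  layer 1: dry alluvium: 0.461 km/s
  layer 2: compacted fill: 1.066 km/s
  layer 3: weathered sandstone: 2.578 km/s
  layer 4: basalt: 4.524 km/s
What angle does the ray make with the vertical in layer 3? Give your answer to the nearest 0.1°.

From the normal: θ₁ = 90° − 85.0° = 5.0°.
Snell's law across each interface conserves sin θ / V, so sin θ_3 = V_3·sin θ₁/V₁.
sin θ_3 = 2.578 × sin 5.0° / 0.461 = 0.4874.
θ_3 = arcsin 0.4874 = 29.17°.

29.2°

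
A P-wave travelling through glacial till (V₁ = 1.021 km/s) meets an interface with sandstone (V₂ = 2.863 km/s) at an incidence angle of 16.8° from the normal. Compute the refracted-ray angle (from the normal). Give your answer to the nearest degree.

sin θ₁/V₁ = sin θ₂/V₂ ⇒ sin θ₂ = 2.863·sin 16.8°/1.021 = 2.863·0.2890/1.021 = 0.8105.
θ₂ = arcsin 0.8105 = 54.14° from the normal.

54°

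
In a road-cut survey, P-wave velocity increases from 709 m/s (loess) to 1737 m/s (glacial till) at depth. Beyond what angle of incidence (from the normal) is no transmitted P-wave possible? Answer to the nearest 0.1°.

24.1°

At critical incidence the refracted ray runs along the interface (θ₂ = 90°), so sin θ_c = V₁/V₂.
θ_c = arcsin(709/1737) = arcsin 0.4082 = 24.09°.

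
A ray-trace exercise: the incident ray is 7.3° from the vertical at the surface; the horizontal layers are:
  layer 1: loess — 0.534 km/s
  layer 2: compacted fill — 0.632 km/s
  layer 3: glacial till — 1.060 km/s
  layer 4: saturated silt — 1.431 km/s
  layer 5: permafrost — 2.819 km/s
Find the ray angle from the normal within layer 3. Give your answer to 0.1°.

14.6°

Ray parameter p = sin 7.3° / 0.534 = 2.3795e-01 s/km.
sin θ_3 = p·V_3 = 2.3795e-01 × 1.060 = 0.2522.
θ_3 = 14.61° from the vertical.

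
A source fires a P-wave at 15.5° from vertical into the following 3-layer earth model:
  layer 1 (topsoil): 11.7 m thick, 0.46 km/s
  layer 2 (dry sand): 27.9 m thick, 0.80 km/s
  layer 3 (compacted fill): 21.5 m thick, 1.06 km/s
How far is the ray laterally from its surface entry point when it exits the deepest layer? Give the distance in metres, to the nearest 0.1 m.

34.7 m

p = sin θ₁/V₁ = sin 15.5°/0.46 = 5.8095e-01 s/km is conserved through the stack.
Layer 1: θ = 15.50°; offset = 11.7·tan 15.50° = 3.245 m.
Layer 2: sin θ = p·0.80 = 0.4648 → θ = 27.69°; offset = 27.9·tan 27.69° = 14.645 m.
Layer 3: sin θ = p·1.06 = 0.6158 → θ = 38.01°; offset = 21.5·tan 38.01° = 16.804 m.
Σ offsets = 34.693 m.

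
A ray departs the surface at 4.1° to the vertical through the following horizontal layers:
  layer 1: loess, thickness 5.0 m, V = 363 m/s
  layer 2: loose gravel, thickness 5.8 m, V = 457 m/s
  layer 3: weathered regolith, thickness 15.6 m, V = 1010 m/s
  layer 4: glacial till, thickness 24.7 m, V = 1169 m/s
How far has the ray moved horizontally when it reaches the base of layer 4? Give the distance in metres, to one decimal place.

p = sin θ₁/V₁ = sin 4.1°/363 = 1.9696e-04 s/m is conserved through the stack.
Layer 1: θ = 4.10°; offset = 5.0·tan 4.10° = 0.358 m.
Layer 2: sin θ = p·457 = 0.0900 → θ = 5.16°; offset = 5.8·tan 5.16° = 0.524 m.
Layer 3: sin θ = p·1010 = 0.1989 → θ = 11.47°; offset = 15.6·tan 11.47° = 3.167 m.
Layer 4: sin θ = p·1169 = 0.2302 → θ = 13.31°; offset = 24.7·tan 13.31° = 5.844 m.
Total horizontal offset = 9.893 m.

9.9 m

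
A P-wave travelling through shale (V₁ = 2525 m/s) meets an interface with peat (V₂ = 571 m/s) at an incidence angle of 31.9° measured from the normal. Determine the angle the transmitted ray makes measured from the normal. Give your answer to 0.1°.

sin θ₁/V₁ = sin θ₂/V₂ ⇒ sin θ₂ = 571·sin 31.9°/2525 = 571·0.5284/2525 = 0.1195.
θ₂ = arcsin 0.1195 = 6.86° from the normal.

6.9°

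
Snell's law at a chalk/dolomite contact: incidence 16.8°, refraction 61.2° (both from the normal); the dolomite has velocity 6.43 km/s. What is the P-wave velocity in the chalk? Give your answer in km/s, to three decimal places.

sin 16.8° = 0.2890; sin 61.2° = 0.8763.
V₁ = V₂·(sin θ₁/sin θ₂) = 6.43·(0.2890/0.8763) = 2.121 km/s.

2.121 km/s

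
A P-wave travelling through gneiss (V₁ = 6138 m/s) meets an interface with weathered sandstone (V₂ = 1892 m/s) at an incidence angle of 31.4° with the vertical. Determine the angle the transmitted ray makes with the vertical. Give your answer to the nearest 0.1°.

sin θ₁/V₁ = sin θ₂/V₂ ⇒ sin θ₂ = 1892·sin 31.4°/6138 = 1892·0.5210/6138 = 0.1606.
θ₂ = sin⁻¹(0.1606) = 9.24° (from vertical).

9.2°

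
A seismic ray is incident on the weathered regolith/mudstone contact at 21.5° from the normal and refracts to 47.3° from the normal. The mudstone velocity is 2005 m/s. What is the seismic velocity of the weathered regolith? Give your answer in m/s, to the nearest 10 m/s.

1000 m/s

Snell's law: sin 21.5°/V₁ = sin 47.3°/V₂.
V₁ = V₂·sin 21.5°/sin 47.3° = 2005 × 0.4987 = 999.89 m/s.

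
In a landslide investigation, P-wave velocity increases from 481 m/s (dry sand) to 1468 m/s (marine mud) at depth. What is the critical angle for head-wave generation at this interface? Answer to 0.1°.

19.1°

At critical incidence the refracted ray runs along the interface (θ₂ = 90°), so sin θ_c = V₁/V₂.
θ_c = arcsin(481/1468) = arcsin 0.3277 = 19.13°.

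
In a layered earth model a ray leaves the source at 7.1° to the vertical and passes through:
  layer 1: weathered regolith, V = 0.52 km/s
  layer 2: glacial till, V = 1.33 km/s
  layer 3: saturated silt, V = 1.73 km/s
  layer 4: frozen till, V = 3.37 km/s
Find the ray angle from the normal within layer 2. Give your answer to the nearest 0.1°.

Snell's law across each interface conserves sin θ / V, so sin θ_2 = V_2·sin θ₁/V₁.
sin θ_2 = 1.33 × sin 7.1° / 0.52 = 0.3161.
θ_2 = 18.43° from the vertical.

18.4°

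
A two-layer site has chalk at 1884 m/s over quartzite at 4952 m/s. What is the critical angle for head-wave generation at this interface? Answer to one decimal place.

22.4°

At critical incidence the refracted ray runs along the interface (θ₂ = 90°), so sin θ_c = V₁/V₂.
θ_c = arcsin(1884/4952) = arcsin 0.3805 = 22.36°.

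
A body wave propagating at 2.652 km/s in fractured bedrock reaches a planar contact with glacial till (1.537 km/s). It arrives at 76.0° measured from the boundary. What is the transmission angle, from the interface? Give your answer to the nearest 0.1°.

81.9°

Convert to the normal: θ₁ = 90° − 76.0° = 14.0°.
Snell's law: sin θ₂ = (V₂/V₁)·sin θ₁ = (1.537/2.652)·sin 14.0° = 0.1402.
θ₂ = sin⁻¹(0.1402) = 8.06° (from vertical).
From the interface: 90° − 8.06° = 81.94°.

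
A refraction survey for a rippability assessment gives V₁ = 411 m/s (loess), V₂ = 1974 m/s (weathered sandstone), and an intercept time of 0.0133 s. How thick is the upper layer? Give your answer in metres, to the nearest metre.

h = tᵢ·V₁·V₂ / (2·√(V₂²−V₁²)).
√(V₂²−V₁²) = √(1974² − 411²) = 1930.7 m/s.
h = 0.0133 s × 411 × 1974 / (2 × 1930.7) = 2.79 m.

3 m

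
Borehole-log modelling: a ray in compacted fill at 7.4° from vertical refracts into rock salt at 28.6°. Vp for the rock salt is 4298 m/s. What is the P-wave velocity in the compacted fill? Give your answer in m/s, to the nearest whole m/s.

1156 m/s

Snell's law: sin 7.4°/V₁ = sin 28.6°/V₂.
V₁ = V₂·sin 7.4°/sin 28.6° = 4298 × 0.2691 = 1156.41 m/s.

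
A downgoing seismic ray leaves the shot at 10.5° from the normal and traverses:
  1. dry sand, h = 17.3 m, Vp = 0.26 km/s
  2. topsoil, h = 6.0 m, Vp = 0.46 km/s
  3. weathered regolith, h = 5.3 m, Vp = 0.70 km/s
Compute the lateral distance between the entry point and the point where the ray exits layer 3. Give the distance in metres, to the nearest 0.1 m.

Apply Snell's law at each interface; in layer i the horizontal offset is hᵢ·tan θᵢ.
Layer 1: θ = 10.50°; offset = 17.3·tan 10.50° = 3.206 m.
Layer 2: sin θ = 0.46·sin 10.5°/0.26 = 0.3224, θ = 18.81°; offset = 6.0·tan 18.81° = 2.044 m.
Layer 3: sin θ = 0.70·sin 10.5°/0.26 = 0.4906, θ = 29.38°; offset = 5.3·tan 29.38° = 2.984 m.
Total horizontal offset = 8.234 m.

8.2 m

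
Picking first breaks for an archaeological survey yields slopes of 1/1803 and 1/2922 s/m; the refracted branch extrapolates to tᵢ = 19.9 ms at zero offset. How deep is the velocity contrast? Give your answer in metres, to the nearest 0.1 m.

22.8 m

θ_c = arcsin(1803/2922) = 38.10°; cos θ_c = 0.7869.
tᵢ = 2h cos θ_c/V₁ ⇒ h = tᵢ·V₁/(2 cos θ_c) = 0.0199·1803/(2·0.7869) = 22.80 m.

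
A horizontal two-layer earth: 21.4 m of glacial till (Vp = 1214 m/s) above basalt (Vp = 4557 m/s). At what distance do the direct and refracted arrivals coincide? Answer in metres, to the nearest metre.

56 m

x_cross = 2h·√((V₂+V₁)/(V₂−V₁)).
(V₂+V₁)/(V₂−V₁) = (4557+1214)/(4557−1214) = 1.7263; √ = 1.3139.
x_cross = 2·21.4·1.3139 = 56.23 m.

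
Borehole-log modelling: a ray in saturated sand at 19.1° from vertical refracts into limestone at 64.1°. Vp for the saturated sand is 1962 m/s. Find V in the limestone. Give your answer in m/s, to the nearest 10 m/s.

Snell's law: sin 19.1°/V₁ = sin 64.1°/V₂.
V₂ = V₁·sin 64.1°/sin 19.1° = 1962 × 2.7491 = 5393.75 m/s.

5390 m/s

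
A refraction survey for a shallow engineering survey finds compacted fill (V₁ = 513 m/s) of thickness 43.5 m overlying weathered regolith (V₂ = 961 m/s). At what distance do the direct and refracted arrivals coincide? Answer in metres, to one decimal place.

157.8 m

x_cross = 2h·√((V₂+V₁)/(V₂−V₁)).
(V₂+V₁)/(V₂−V₁) = (961+513)/(961−513) = 3.2902; √ = 1.8139.
x_cross = 2·43.5·1.8139 = 157.81 m.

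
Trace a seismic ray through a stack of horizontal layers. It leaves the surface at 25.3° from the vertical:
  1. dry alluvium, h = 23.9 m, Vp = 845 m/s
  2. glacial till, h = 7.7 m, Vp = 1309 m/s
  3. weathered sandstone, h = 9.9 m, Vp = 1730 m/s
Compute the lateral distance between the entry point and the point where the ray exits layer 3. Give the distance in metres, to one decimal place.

36.0 m

Apply Snell's law at each interface; in layer i the horizontal offset is hᵢ·tan θᵢ.
Layer 1: θ = 25.30°; offset = 23.9·tan 25.30° = 11.297 m.
Layer 2: sin θ = 1309·sin 25.3°/845 = 0.6620, θ = 41.45°; offset = 7.7·tan 41.45° = 6.801 m.
Layer 3: sin θ = 1730·sin 25.3°/845 = 0.8749, θ = 61.04°; offset = 9.9·tan 61.04° = 17.888 m.
Σ offsets = 35.987 m.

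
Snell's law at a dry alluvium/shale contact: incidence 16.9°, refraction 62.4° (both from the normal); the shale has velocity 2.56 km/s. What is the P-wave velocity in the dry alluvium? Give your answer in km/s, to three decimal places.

sin 16.9° = 0.2907; sin 62.4° = 0.8862.
V₁ = V₂·(sin θ₁/sin θ₂) = 2.56·(0.2907/0.8862) = 0.840 km/s.

0.840 km/s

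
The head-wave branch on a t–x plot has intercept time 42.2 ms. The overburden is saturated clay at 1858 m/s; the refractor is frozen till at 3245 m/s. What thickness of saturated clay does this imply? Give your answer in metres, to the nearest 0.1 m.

47.8 m

h = tᵢ·V₁·V₂ / (2·√(V₂²−V₁²)).
√(V₂²−V₁²) = √(3245² − 1858²) = 2660.4 m/s.
h = 0.0422 s × 1858 × 3245 / (2 × 2660.4) = 47.82 m.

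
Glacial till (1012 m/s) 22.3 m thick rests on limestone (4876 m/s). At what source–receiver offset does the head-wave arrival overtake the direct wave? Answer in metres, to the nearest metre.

x_cross = 2h·√((V₂+V₁)/(V₂−V₁)).
(V₂+V₁)/(V₂−V₁) = (4876+1012)/(4876−1012) = 1.5238; √ = 1.2344.
x_cross = 2·22.3·1.2344 = 55.06 m.

55 m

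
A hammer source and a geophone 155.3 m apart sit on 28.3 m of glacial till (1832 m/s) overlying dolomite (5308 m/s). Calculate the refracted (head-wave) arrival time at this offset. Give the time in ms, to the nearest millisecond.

58 ms

θ_c = arcsin(V₁/V₂) = arcsin(1832/5308) = 20.19°, cos θ_c = 0.9386.
Intercept time tᵢ = 2h cos θ_c / V₁ = 2·28.3·0.9386/1832 = 0.02900 s.
t = x/V₂ + tᵢ = 155.3/5308 + 0.02900 = 0.05825 s.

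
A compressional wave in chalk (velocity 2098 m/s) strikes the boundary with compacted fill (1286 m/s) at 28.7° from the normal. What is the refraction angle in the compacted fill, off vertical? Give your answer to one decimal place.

sin θ₁/V₁ = sin θ₂/V₂ ⇒ sin θ₂ = 1286·sin 28.7°/2098 = 1286·0.4802/2098 = 0.2944.
θ₂ = sin⁻¹(0.2944) = 17.12° (from vertical).

17.1°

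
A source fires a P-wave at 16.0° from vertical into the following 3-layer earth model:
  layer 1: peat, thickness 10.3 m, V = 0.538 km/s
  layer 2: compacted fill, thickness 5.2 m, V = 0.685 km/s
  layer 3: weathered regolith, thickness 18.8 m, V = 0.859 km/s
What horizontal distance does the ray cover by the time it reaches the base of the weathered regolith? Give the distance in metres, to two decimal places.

14.12 m

p = sin θ₁/V₁ = sin 16.0°/0.538 = 5.1234e-01 s/km is conserved through the stack.
Layer 1: θ = 16.00°; offset = 10.3·tan 16.00° = 2.9535 m.
Layer 2: sin θ = p·0.685 = 0.3510 → θ = 20.55°; offset = 5.2·tan 20.55° = 1.9489 m.
Layer 3: sin θ = p·0.859 = 0.4401 → θ = 26.11°; offset = 18.8·tan 26.11° = 9.2141 m.
Σ offsets = 14.1165 m.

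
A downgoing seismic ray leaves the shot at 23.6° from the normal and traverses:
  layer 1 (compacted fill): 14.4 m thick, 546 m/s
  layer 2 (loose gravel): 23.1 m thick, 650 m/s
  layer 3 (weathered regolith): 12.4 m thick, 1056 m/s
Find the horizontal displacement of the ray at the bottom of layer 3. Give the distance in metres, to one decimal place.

34.0 m

Ray parameter p = sin 23.6° / 546 m/s = 7.3324e-04 s/m.
Layer 1: θ = 23.60°; offset = 14.4·tan 23.60° = 6.291 m.
Layer 2: sin θ = p·650 = 0.4766 → θ = 28.46°; offset = 23.1·tan 28.46° = 12.523 m.
Layer 3: sin θ = p·1056 = 0.7743 → θ = 50.74°; offset = 12.4·tan 50.74° = 15.172 m.
Total horizontal offset = 33.987 m.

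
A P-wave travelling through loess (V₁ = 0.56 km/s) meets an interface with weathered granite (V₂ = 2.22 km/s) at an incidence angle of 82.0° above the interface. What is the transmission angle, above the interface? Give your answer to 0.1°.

Angle from the normal: 90° − 82.0° = 8.0°.
Snell's law: sin θ₂ = (V₂/V₁)·sin θ₁ = (2.22/0.56)·sin 8.0° = 0.5517.
θ₂ = sin⁻¹(0.5517) = 33.49° (from vertical).
From the interface: 90° − 33.49° = 56.51°.

56.5°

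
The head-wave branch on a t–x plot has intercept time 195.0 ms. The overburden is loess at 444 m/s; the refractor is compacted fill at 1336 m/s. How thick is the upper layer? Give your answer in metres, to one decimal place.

θ_c = arcsin(444/1336) = 19.41°; cos θ_c = 0.9432.
tᵢ = 2h cos θ_c/V₁ ⇒ h = tᵢ·V₁/(2 cos θ_c) = 0.195·444/(2·0.9432) = 45.90 m.

45.9 m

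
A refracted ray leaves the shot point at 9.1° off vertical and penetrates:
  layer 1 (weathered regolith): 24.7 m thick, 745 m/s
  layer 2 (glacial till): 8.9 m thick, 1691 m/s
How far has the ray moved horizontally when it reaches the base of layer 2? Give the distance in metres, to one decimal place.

Ray parameter p = sin 9.1° / 745 m/s = 2.1229e-04 s/m.
Layer 1: θ = 9.10°; offset = 24.7·tan 9.10° = 3.956 m.
Layer 2: sin θ = p·1691 = 0.3590 → θ = 21.04°; offset = 8.9·tan 21.04° = 3.423 m.
Σ offsets = 7.379 m.

7.4 m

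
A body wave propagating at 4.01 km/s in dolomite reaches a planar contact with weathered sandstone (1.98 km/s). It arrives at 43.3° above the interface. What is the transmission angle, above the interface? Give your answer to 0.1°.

68.9°

Angle from the normal: 90° − 43.3° = 46.7°.
Snell's law: sin θ₂ = (V₂/V₁)·sin θ₁ = (1.98/4.01)·sin 46.7° = 0.3593.
θ₂ = arcsin 0.3593 = 21.06° from the normal.
From the interface: 90° − 21.06° = 68.94°.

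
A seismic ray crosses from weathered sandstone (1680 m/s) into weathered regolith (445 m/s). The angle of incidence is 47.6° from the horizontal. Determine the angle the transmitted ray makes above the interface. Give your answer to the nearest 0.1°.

79.7°

Angle from the normal: 90° − 47.6° = 42.4°.
sin θ₁/V₁ = sin θ₂/V₂ ⇒ sin θ₂ = 445·sin 42.4°/1680 = 445·0.6743/1680 = 0.1786.
θ₂ = arcsin 0.1786 = 10.29° from the normal.
From the interface: 90° − 10.29° = 79.71°.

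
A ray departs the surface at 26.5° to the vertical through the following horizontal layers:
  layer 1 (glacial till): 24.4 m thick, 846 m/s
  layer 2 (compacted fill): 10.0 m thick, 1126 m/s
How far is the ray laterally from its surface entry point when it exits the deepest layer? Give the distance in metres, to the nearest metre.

20 m

Apply Snell's law at each interface; in layer i the horizontal offset is hᵢ·tan θᵢ.
Layer 1: θ = 26.50°; offset = 24.4·tan 26.50° = 12.165 m.
Layer 2: sin θ = 1126·sin 26.5°/846 = 0.5939, θ = 36.43°; offset = 10.0·tan 36.43° = 7.381 m.
Total horizontal offset = 19.547 m.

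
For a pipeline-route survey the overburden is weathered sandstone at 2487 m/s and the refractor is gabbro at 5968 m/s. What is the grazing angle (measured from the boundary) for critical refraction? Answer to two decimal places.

Critical incidence: sin θ_c = V₁/V₂ = 2487/5968 = 0.4167.
θ_c = arcsin 0.4167 = 24.63°.
Measured from the interface: 90° − 24.63° = 65.37°.

65.37°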